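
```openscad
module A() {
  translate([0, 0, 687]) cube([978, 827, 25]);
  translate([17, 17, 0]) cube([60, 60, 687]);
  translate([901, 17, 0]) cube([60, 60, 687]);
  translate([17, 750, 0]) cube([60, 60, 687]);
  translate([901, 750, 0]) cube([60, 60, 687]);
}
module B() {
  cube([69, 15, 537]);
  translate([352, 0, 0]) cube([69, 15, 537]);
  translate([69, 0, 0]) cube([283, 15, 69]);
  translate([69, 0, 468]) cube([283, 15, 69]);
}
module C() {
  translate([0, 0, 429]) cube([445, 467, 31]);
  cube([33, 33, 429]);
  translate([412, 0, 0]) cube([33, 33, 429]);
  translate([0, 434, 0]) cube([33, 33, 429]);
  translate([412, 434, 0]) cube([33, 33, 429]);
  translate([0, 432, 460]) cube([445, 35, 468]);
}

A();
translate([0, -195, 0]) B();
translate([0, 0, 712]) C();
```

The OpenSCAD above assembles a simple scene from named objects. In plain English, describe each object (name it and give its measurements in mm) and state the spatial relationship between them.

A is a rectangular dining table. The top is 978×827×25 mm with its upper surface at z = 712 mm. It stands on four 60×60 mm square legs, each inset 17 mm from the nearest pair of top edges, running from the floor to the underside of the top.

B is a picture frame with a 283×399 mm rectangular opening (x by z) and a uniform 69 mm border on every side. Frame depth is 15 mm along y. It is built from two vertical stiles running the full outside height and two horizontal rails spanning the gap between the stiles.

C is a chair: 445×467 mm seat, 31 mm thick, top at z = 460 mm, on four 33 mm square corner legs flush with the seat edges. A 35 mm thick backrest slab spans the full seat width, extending 468 mm above the seat top, its back face flush with the seat's +y edge.

The picture frame is on the floor beside the table on its −y side. The chair is on top of the table.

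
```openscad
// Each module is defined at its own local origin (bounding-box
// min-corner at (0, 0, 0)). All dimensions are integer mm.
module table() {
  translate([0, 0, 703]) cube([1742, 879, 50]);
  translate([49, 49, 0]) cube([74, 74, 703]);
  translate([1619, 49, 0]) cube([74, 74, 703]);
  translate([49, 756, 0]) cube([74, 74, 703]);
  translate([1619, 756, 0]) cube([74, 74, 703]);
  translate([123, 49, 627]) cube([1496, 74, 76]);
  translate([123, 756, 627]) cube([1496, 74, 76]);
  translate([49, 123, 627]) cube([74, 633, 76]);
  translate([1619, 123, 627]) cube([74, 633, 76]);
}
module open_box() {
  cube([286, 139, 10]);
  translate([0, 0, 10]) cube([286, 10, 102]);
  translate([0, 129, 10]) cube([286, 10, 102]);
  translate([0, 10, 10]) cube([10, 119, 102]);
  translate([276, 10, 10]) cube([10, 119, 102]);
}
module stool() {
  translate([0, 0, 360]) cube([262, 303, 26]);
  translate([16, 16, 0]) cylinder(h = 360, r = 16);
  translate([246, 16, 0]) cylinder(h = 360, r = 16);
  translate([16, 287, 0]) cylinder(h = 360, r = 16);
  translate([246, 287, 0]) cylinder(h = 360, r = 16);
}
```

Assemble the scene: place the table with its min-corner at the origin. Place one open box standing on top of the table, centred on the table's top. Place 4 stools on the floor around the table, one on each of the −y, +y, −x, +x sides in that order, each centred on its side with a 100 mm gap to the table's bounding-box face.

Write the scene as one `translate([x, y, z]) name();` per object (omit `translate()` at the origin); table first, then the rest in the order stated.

table();
translate([728, 370, 753]) open_box();
translate([740, -403, 0]) stool();
translate([740, 979, 0]) stool();
translate([-362, 288, 0]) stool();
translate([1842, 288, 0]) stool();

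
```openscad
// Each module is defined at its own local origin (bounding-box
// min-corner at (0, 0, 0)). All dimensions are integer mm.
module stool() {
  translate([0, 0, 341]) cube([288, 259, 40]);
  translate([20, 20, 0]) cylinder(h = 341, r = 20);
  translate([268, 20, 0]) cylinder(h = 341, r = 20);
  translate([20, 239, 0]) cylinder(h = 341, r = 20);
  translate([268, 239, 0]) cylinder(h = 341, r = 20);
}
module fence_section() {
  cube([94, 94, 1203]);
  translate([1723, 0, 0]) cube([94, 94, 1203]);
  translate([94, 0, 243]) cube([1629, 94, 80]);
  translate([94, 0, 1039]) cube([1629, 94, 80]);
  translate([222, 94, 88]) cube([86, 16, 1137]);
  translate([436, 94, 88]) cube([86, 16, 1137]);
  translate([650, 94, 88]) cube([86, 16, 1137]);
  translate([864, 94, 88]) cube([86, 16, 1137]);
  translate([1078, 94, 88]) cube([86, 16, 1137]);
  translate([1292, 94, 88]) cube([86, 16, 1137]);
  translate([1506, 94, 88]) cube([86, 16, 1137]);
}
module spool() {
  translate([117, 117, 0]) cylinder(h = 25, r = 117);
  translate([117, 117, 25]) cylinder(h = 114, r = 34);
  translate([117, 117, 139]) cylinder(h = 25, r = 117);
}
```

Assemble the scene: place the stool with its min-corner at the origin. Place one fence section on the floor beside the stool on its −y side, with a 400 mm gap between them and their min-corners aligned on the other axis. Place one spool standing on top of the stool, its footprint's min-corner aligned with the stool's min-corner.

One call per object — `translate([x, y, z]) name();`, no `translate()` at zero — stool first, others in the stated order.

stool();
translate([0, -510, 0]) fence_section();
translate([0, 0, 381]) spool();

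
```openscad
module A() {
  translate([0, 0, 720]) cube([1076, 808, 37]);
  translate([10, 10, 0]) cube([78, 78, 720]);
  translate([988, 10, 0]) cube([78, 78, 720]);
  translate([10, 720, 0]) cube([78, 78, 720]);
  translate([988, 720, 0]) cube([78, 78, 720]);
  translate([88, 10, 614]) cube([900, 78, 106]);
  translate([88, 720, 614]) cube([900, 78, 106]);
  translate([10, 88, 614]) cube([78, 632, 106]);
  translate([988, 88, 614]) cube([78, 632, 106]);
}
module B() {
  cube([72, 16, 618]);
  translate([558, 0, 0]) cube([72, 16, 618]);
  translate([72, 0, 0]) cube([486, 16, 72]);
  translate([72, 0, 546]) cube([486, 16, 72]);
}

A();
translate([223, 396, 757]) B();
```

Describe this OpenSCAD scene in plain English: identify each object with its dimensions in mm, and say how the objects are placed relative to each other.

A is a table: top 1076 mm (x) × 808 mm (y), 37 mm thick, upper face at z = 757 mm, on four 78×78 mm square legs, each inset 10 mm from the nearest pair of top edges, running from z = 0 to the bottom of the top. Four apron rails, 78 mm thick and 106 mm tall, run between adjacent legs with their top edges flush with the underside of the top and their outer faces flush with the legs' outer faces.

B is a picture frame with a 486×474 mm rectangular opening (x by z) and a uniform 72 mm border on every side. Frame depth is 16 mm along y. It is built from two vertical stiles running the full outside height and two horizontal rails spanning the gap between the stiles.

The picture frame is on top of the table, centred.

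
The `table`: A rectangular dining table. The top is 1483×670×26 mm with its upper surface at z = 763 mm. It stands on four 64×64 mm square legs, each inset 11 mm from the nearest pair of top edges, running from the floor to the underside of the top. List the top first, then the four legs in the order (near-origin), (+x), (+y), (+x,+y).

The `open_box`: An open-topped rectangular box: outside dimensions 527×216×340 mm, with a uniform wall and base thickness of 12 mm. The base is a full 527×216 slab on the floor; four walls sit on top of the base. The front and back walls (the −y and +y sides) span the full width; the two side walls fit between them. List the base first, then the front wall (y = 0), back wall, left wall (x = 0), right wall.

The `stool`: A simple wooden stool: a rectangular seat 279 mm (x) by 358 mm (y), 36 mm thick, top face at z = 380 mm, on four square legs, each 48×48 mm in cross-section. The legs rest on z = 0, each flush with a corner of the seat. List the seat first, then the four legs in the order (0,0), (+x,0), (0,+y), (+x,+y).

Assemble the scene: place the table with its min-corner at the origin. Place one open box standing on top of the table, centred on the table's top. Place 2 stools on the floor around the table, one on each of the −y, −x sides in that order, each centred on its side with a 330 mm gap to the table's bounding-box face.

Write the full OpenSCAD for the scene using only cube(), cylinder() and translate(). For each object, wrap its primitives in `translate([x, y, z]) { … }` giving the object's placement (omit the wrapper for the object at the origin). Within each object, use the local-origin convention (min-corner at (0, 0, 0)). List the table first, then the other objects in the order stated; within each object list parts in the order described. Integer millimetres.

translate([0, 0, 737]) cube([1483, 670, 26]);
translate([11, 11, 0]) cube([64, 64, 737]);
translate([1408, 11, 0]) cube([64, 64, 737]);
translate([11, 595, 0]) cube([64, 64, 737]);
translate([1408, 595, 0]) cube([64, 64, 737]);
translate([478, 227, 763]) {
  cube([527, 216, 12]);
  translate([0, 0, 12]) cube([527, 12, 328]);
  translate([0, 204, 12]) cube([527, 12, 328]);
  translate([0, 12, 12]) cube([12, 192, 328]);
  translate([515, 12, 12]) cube([12, 192, 328]);
}
translate([602, -688, 0]) {
  translate([0, 0, 344]) cube([279, 358, 36]);
  cube([48, 48, 344]);
  translate([231, 0, 0]) cube([48, 48, 344]);
  translate([0, 310, 0]) cube([48, 48, 344]);
  translate([231, 310, 0]) cube([48, 48, 344]);
}
translate([-609, 156, 0]) {
  translate([0, 0, 344]) cube([279, 358, 36]);
  cube([48, 48, 344]);
  translate([231, 0, 0]) cube([48, 48, 344]);
  translate([0, 310, 0]) cube([48, 48, 344]);
  translate([231, 310, 0]) cube([48, 48, 344]);
}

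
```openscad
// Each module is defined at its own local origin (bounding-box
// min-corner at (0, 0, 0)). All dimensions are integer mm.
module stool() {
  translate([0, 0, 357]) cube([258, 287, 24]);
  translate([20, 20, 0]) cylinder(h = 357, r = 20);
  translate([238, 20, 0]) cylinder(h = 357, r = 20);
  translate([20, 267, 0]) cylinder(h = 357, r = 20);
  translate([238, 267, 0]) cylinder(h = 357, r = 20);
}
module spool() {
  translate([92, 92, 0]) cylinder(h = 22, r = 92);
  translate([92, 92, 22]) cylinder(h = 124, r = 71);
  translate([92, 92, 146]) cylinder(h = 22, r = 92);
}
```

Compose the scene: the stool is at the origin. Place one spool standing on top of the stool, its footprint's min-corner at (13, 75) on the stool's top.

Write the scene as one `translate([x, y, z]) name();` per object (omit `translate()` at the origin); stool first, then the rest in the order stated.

stool();
translate([13, 75, 381]) spool();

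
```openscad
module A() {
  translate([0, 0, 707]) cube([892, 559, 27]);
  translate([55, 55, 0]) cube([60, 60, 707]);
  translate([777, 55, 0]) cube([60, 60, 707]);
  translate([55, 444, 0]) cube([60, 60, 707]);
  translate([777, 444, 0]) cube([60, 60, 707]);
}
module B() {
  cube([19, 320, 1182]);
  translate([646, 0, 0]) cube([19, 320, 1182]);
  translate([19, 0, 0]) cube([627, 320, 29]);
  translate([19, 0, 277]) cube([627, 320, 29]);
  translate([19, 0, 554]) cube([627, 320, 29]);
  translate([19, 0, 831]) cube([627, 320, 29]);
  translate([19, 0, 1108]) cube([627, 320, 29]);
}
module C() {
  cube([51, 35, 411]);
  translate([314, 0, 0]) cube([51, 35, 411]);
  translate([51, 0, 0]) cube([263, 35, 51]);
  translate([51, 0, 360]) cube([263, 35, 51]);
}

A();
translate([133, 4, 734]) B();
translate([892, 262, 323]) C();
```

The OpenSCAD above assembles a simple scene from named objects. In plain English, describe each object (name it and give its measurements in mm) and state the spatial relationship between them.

A is a table with a 892×559 mm rectangular top, 27 mm thick, top surface at z = 734 mm, supported by four 60×60 mm square legs, each inset 55 mm from the nearest pair of top edges, running from the floor.

B is a bookshelf 665 mm wide overall, 320 mm deep and 1182 mm tall. The two sides are 19 mm thick vertical panels. 5 horizontal shelves of 29 mm thickness span between the inner faces of the sides; the lowest shelf sits on the floor and shelves are stacked with a clear vertical gap of 248 mm between each pair.

C is a rectangular picture frame lying in the x–z plane (depth along y). The opening is 263 mm wide (x) by 309 mm tall (z), surrounded by a border 51 mm wide on all four sides. The frame is 35 mm deep and is made of two full-height vertical stiles with two horizontal rails fitted between them.

The bookshelf is on top of the table. The picture frame is beside the table with their tops flush at z = 734.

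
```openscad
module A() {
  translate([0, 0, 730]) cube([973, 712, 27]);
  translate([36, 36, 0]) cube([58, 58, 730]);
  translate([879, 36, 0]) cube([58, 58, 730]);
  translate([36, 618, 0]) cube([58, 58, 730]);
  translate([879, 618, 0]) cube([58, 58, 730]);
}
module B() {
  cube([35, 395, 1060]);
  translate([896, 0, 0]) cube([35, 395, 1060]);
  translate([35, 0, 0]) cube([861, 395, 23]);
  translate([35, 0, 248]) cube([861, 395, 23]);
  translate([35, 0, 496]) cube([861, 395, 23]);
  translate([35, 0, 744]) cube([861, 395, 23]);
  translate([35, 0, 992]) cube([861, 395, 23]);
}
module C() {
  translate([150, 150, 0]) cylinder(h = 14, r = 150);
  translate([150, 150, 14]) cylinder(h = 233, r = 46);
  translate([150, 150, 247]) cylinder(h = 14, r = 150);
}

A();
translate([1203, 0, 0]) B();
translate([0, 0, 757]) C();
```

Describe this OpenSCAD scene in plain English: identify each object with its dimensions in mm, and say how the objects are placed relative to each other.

A is a rectangular dining table. The top is 973×712×27 mm with its upper surface at z = 757 mm. It stands on four 58×58 mm square legs, each inset 36 mm from the nearest pair of top edges, running from the floor to the underside of the top.

B is an open bookshelf. Two side panels, each 35 mm thick, 395 mm deep and 1060 mm tall, stand 931 mm apart (outside-to-outside). Between them sit 5 shelves, each 23 mm thick and 395 mm deep, spanning the full gap between the sides. The bottom shelf rests on the floor (its underside at z = 0) and the clear gap between one shelf's top and the next shelf's underside is 225 mm.

C is a spool: two coaxial disc flanges of radius 150 mm and thickness 14 mm, joined by a core cylinder of radius 46 mm and height 233 mm. The lower flange rests on z = 0 and the three cylinders share a vertical axis.

The bookshelf is on the floor beside the table on its +x side. The spool is on top of the table.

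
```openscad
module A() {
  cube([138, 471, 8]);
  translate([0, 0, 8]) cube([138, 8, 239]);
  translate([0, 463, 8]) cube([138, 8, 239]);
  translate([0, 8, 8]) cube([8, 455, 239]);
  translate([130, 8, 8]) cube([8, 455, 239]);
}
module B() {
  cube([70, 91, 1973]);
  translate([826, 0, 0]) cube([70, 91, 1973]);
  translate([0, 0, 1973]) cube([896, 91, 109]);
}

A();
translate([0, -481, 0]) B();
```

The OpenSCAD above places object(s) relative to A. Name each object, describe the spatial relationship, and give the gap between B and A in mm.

The door frame's nearest face is 390 mm from the open box's −y face.

A is an open box. B is a door frame. The door frame is on the floor beside the open box on its −y side. The gap between the door frame and the open box is 390 mm.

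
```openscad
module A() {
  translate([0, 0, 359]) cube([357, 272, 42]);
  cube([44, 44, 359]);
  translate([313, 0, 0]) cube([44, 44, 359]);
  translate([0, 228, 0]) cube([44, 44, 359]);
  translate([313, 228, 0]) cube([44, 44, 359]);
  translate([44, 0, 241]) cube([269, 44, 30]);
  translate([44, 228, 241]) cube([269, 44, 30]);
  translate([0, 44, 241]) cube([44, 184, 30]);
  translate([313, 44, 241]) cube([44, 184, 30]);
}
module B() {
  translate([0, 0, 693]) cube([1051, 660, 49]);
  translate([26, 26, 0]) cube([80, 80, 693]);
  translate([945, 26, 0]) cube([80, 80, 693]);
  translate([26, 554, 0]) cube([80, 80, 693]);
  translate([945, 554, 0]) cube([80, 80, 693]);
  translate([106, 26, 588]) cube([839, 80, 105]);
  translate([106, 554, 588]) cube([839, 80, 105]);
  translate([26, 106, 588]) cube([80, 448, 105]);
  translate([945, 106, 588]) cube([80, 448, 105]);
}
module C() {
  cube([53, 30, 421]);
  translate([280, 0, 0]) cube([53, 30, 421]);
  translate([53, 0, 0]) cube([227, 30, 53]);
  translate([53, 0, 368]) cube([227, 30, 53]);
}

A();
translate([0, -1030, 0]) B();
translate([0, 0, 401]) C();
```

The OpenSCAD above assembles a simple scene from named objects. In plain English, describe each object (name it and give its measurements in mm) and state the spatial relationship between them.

A is a four-legged stool. The seat is a 357×272×42 mm slab whose top surface is at z = 401 mm; four square legs, each 44×44 mm in cross-section, run from the floor (z = 0) to the underside of the seat, each flush with a corner of the seat. Four stretchers, 44 mm wide and 30 mm tall, connect adjacent legs with their undersides at z = 241 mm, each running between the inner faces of the legs it joins and aligned with the legs' outer faces on the other axis.

B is a table: top 1051 mm (x) × 660 mm (y), 49 mm thick, upper face at z = 742 mm, on four 80×80 mm square legs, each inset 26 mm from the nearest pair of top edges, running from z = 0 to the bottom of the top. Four apron rails, 80 mm thick and 105 mm tall, run between adjacent legs with their top edges flush with the underside of the top and their outer faces flush with the legs' outer faces.

C is a picture frame with a 227×315 mm rectangular opening (x by z) and a uniform 53 mm border on every side. Frame depth is 30 mm along y. It is built from two vertical stiles running the full outside height and two horizontal rails spanning the gap between the stiles.

The table is on the floor beside the stool on its −y side. The picture frame is on top of the stool.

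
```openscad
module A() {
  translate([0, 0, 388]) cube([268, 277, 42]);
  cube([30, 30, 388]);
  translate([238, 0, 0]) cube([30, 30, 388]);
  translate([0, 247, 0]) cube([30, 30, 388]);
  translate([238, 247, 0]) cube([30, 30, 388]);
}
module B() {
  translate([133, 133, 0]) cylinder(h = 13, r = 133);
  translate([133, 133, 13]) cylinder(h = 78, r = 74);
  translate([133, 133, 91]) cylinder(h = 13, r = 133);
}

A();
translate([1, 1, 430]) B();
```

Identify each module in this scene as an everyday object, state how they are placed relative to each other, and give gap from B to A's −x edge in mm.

The spool's min-x is at 1; the stool's min-x is 0; gap = 1 mm.

A is a stool. B is a spool. The spool is on top of the stool. The gap from the spool to the stool's −x edge is 1 mm.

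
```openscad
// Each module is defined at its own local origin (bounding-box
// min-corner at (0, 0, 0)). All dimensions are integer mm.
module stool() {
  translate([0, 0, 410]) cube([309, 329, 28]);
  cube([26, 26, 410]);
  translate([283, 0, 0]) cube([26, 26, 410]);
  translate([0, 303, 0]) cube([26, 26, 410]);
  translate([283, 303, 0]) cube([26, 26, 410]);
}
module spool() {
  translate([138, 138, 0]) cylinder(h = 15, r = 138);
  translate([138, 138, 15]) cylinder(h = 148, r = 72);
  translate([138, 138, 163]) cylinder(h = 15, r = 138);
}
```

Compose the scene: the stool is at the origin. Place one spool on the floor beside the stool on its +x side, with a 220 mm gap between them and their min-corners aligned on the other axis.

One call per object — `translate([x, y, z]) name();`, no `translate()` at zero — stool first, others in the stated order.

stool();
translate([529, 0, 0]) spool();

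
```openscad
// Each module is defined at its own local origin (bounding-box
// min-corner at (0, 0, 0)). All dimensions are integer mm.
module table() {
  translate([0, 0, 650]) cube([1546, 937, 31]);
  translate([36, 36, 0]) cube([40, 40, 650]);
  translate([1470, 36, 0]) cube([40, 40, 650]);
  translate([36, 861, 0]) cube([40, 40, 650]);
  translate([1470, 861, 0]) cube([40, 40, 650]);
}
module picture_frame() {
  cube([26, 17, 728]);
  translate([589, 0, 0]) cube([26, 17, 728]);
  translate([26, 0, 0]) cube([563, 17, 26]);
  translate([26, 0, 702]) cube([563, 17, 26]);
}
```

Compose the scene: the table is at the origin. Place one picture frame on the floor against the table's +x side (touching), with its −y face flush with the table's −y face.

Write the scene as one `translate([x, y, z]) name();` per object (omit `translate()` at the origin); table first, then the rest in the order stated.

table();
translate([1546, 0, 0]) picture_frame();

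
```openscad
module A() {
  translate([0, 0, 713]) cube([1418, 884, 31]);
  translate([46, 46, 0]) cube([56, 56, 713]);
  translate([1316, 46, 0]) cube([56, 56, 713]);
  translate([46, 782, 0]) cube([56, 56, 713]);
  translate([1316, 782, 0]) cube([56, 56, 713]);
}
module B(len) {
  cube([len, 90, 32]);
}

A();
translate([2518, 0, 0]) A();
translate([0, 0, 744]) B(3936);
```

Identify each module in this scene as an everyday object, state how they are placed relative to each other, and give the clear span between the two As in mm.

Second table starts at x = 2518; first ends at x = 1418; clear span = 2518 − 1418 = 1100 mm.

A is a table. B is a beam. A beam spans the tops of two tables. The clear span between the two tables is 1100 mm.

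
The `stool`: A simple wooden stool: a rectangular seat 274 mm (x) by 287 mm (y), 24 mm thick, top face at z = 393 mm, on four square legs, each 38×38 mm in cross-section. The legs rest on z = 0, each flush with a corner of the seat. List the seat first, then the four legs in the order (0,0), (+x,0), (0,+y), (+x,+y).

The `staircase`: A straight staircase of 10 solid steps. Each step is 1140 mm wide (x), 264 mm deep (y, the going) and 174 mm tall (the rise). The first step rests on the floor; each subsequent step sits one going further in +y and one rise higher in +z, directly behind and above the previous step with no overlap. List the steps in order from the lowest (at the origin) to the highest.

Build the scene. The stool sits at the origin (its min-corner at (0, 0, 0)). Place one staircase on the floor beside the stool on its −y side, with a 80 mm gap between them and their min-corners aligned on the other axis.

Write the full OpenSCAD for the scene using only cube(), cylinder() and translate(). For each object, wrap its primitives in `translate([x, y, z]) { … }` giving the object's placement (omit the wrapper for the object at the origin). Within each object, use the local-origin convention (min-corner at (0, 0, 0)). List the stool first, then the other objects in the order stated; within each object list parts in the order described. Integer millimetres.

translate([0, 0, 369]) cube([274, 287, 24]);
cube([38, 38, 369]);
translate([236, 0, 0]) cube([38, 38, 369]);
translate([0, 249, 0]) cube([38, 38, 369]);
translate([236, 249, 0]) cube([38, 38, 369]);
translate([0, -2720, 0]) {
  cube([1140, 264, 174]);
  translate([0, 264, 174]) cube([1140, 264, 174]);
  translate([0, 528, 348]) cube([1140, 264, 174]);
  translate([0, 792, 522]) cube([1140, 264, 174]);
  translate([0, 1056, 696]) cube([1140, 264, 174]);
  translate([0, 1320, 870]) cube([1140, 264, 174]);
  translate([0, 1584, 1044]) cube([1140, 264, 174]);
  translate([0, 1848, 1218]) cube([1140, 264, 174]);
  translate([0, 2112, 1392]) cube([1140, 264, 174]);
  translate([0, 2376, 1566]) cube([1140, 264, 174]);
}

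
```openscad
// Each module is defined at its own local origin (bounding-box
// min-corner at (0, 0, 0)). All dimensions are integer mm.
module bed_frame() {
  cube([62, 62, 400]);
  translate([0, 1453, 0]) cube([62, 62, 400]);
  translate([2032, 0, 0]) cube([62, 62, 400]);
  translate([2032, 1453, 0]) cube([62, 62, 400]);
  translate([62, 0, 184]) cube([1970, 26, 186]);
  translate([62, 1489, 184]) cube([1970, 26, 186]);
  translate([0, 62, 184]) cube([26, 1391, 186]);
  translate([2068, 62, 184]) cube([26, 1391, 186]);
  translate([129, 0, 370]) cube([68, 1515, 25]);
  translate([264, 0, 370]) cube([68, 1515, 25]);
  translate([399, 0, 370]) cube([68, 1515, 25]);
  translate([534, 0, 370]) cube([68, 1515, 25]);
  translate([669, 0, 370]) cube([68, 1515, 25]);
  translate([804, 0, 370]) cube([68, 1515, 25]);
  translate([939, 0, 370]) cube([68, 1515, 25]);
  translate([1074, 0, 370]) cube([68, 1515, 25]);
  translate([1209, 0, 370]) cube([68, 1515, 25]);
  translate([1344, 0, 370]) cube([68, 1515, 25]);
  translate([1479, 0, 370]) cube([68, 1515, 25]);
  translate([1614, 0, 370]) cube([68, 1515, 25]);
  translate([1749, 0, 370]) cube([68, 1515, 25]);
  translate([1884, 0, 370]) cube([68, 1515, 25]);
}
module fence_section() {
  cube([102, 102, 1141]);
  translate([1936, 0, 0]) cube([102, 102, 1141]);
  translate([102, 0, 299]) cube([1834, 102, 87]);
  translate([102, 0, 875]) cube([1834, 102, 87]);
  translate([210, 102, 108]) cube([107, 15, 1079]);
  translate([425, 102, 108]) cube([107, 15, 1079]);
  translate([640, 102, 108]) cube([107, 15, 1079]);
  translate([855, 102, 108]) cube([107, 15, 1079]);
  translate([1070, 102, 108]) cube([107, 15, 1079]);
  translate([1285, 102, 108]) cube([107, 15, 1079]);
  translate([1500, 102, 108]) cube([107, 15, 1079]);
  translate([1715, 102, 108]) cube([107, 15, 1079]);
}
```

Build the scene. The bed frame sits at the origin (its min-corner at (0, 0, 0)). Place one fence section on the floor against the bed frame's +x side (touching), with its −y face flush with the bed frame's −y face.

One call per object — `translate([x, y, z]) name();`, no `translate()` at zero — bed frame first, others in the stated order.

bed_frame();
translate([2094, 0, 0]) fence_section();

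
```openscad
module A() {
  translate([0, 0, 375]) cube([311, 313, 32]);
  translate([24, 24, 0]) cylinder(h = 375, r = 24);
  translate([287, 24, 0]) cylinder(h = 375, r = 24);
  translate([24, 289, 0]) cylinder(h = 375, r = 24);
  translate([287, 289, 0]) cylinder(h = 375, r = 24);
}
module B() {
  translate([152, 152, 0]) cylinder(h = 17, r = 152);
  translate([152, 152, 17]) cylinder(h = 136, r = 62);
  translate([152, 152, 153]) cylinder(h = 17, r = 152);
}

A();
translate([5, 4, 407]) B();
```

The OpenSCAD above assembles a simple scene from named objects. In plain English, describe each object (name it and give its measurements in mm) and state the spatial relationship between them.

A is a four-legged stool. The seat is 311×313 mm, 32 mm thick, top at z = 407 mm. It stands on four round legs, each 48 mm in diameter, from z = 0 to the seat underside, each leg's axis is inset half a diameter from the nearest pair of seat edges (so the leg's bounding box is flush with the corner).

B is a spool: two coaxial disc flanges of radius 152 mm and thickness 17 mm, joined by a core cylinder of radius 62 mm and height 136 mm. The lower flange rests on z = 0 and the three cylinders share a vertical axis.

The spool is on top of the stool.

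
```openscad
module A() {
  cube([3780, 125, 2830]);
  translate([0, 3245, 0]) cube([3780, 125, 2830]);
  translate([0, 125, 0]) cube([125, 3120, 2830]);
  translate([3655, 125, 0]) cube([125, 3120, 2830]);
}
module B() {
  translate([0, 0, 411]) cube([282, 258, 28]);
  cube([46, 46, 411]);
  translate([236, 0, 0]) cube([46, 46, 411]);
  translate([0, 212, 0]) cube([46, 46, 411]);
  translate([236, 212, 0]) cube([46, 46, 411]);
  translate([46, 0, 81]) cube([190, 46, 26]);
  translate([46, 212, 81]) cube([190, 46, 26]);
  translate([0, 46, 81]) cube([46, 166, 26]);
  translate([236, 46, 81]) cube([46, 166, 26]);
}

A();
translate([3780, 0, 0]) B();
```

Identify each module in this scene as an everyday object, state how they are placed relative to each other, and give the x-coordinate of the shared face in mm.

A is a house frame. B is a stool. The stool is against the house frame's +x side, with their −y faces flush. The x-coordinate of the shared face is 3780 mm.

The house frame's +x face and the stool's −x face are both at x = 3780 mm.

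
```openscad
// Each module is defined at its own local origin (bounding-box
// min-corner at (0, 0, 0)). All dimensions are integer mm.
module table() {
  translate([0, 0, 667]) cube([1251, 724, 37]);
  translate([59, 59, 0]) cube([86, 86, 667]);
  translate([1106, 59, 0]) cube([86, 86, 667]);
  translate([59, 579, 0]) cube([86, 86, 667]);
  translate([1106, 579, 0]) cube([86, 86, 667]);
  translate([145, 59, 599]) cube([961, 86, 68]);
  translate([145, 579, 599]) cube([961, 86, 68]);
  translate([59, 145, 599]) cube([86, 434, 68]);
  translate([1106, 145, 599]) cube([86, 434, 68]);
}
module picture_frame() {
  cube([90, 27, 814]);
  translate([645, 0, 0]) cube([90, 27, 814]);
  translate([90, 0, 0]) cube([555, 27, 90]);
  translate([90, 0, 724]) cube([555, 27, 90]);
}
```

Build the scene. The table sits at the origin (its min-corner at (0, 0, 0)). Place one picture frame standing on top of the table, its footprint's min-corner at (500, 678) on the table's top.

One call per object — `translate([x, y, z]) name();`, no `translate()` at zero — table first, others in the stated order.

table();
translate([500, 678, 704]) picture_frame();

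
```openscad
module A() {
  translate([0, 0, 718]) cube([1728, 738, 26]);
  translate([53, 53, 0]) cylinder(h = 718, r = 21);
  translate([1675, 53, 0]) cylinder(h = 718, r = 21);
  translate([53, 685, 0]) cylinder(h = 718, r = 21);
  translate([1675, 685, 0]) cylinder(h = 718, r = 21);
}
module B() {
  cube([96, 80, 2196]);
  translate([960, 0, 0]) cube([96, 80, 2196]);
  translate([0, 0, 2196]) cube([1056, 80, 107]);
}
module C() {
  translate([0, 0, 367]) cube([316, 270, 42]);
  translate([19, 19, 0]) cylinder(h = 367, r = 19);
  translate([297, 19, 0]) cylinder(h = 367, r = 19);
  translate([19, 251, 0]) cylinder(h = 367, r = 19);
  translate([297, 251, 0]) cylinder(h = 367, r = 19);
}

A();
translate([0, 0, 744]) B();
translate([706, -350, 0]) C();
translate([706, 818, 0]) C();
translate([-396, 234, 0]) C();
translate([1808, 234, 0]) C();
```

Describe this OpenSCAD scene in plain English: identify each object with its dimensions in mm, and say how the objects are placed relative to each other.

A is a table with a 1728×738 mm rectangular top, 26 mm thick, top surface at z = 744 mm, supported by four round legs of 42 mm diameter, each leg's bounding box inset 32 mm from the nearest pair of top edges, running from the floor.

B is a rectangular door frame: two vertical jambs of 96×80 mm section, 2196 mm tall, with a clear opening 864 mm wide between their inner faces. A header 107 mm tall and 80 mm deep lies on top of the jambs and spans the full outside width.

C is a simple wooden stool: a rectangular seat 316 mm (x) by 270 mm (y), 42 mm thick, top face at z = 409 mm, on four round legs, each 38 mm in diameter. The legs rest on z = 0, each leg's axis is inset half a diameter from the nearest pair of seat edges (so the leg's bounding box is flush with the corner).

The door frame is on top of the table. Four stools sit around the table at the −y, +y, −x, +x sides.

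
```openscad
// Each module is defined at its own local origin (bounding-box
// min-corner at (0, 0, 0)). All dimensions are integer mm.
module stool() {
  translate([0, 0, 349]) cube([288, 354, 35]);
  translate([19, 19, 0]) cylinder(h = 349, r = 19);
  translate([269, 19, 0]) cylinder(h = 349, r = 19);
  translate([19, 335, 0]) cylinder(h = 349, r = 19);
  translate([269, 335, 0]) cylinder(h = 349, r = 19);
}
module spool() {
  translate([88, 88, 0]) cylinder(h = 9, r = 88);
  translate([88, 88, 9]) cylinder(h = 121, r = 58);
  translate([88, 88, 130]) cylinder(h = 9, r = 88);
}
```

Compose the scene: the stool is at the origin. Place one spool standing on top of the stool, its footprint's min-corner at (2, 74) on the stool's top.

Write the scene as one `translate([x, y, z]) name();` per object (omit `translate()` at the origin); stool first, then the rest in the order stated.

stool();
translate([2, 74, 384]) spool();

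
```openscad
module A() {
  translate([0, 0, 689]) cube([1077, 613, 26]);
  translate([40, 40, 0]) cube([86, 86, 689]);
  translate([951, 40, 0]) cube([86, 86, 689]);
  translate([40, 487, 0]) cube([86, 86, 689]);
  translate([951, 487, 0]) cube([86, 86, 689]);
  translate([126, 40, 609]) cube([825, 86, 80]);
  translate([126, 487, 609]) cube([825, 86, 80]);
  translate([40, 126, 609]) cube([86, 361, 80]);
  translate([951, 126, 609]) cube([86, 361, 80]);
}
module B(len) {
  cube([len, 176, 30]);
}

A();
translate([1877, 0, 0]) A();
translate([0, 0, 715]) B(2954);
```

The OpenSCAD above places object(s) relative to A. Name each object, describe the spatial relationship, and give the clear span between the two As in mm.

Second table starts at x = 1877; first ends at x = 1077; clear span = 1877 − 1077 = 800 mm.

A is a table. B is a beam. A beam spans the tops of two tables. The clear span between the two tables is 800 mm.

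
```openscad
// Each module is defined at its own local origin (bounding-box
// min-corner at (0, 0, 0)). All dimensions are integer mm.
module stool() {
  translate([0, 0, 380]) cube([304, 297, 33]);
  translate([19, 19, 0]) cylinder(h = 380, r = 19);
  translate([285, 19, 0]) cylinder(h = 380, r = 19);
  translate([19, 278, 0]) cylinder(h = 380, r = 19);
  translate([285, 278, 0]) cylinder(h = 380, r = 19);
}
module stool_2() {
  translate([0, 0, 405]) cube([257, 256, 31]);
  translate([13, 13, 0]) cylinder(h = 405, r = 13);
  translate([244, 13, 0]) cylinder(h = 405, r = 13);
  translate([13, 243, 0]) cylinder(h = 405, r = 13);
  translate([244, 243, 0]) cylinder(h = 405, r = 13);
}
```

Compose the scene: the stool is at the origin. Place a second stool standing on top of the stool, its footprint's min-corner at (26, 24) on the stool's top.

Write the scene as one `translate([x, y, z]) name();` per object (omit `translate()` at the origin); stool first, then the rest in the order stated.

stool();
translate([26, 24, 413]) stool_2();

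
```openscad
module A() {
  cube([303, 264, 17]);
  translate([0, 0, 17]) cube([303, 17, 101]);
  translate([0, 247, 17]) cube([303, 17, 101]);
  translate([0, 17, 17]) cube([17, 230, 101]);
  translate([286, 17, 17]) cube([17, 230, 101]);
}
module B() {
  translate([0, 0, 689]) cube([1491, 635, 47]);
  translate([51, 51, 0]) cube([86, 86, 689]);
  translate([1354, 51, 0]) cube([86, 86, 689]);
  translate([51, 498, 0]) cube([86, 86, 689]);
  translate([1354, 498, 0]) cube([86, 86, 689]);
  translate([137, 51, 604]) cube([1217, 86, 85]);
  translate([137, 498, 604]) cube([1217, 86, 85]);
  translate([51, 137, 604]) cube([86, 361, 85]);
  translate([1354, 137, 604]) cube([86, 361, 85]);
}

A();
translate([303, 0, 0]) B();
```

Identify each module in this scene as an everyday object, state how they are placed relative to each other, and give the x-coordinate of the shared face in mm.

A is an open box. B is a table. The table is against the open box's +x side, with their −y faces flush. The x-coordinate of the shared face is 303 mm.

The open box's +x face and the table's −x face are both at x = 303 mm.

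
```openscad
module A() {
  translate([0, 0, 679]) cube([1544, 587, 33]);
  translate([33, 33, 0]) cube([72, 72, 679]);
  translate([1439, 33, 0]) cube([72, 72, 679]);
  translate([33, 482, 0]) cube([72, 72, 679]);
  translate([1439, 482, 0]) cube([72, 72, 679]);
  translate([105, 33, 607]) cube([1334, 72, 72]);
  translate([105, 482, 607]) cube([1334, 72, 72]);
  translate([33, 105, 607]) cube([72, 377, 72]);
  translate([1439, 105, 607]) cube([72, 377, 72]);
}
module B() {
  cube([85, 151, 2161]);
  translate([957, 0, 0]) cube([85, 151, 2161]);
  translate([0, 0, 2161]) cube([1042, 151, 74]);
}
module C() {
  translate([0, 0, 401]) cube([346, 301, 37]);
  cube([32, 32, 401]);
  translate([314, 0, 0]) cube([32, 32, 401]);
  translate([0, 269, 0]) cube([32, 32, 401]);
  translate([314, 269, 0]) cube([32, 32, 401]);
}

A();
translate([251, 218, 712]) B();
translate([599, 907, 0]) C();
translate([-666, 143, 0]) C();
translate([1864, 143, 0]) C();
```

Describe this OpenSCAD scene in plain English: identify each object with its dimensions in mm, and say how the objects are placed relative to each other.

A is a rectangular dining table. The top is 1544×587×33 mm with its upper surface at z = 712 mm. It stands on four 72×72 mm square legs, each inset 33 mm from the nearest pair of top edges, running from the floor to the underside of the top. Four apron rails, 72 mm thick and 72 mm tall, run between adjacent legs with their top edges flush with the underside of the top and their outer faces flush with the legs' outer faces.

B is a door frame. The clear opening is 872 mm wide and 2161 mm high. Two 85 mm wide jambs, 151 mm deep, stand either side of the opening from the floor to the top of the opening. A 74 mm thick head sits across the top of both jambs, spanning the full outside width of the frame.

C is a four-legged stool. The seat is a 346×301×37 mm slab whose top surface is at z = 438 mm; four square legs, each 32×32 mm in cross-section, run from the floor (z = 0) to the underside of the seat, each flush with a corner of the seat.

The door frame is on top of the table, centred. Three stools sit around the table at the +y, −x, +x sides.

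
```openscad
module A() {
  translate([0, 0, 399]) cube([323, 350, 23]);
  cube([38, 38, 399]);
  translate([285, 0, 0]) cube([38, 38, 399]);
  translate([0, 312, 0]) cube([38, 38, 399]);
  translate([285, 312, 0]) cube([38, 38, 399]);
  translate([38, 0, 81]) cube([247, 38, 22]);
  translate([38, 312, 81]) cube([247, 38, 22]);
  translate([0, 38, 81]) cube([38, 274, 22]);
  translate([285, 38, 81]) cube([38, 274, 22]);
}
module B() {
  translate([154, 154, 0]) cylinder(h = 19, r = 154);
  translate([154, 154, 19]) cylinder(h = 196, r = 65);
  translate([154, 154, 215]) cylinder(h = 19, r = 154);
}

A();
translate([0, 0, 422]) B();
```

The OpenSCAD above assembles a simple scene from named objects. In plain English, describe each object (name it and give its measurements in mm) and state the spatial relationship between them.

A is a simple wooden stool: a rectangular seat 323 mm (x) by 350 mm (y), 23 mm thick, top face at z = 422 mm, on four square legs, each 38×38 mm in cross-section. The legs rest on z = 0, each flush with a corner of the seat. Four stretchers, 38 mm wide and 22 mm tall, connect adjacent legs with their undersides at z = 81 mm, each running between the inner faces of the legs it joins and aligned with the legs' outer faces on the other axis.

B is a spool: two coaxial disc flanges of radius 154 mm and thickness 19 mm, joined by a core cylinder of radius 65 mm and height 196 mm. The lower flange rests on z = 0 and the three cylinders share a vertical axis.

The spool is on top of the stool.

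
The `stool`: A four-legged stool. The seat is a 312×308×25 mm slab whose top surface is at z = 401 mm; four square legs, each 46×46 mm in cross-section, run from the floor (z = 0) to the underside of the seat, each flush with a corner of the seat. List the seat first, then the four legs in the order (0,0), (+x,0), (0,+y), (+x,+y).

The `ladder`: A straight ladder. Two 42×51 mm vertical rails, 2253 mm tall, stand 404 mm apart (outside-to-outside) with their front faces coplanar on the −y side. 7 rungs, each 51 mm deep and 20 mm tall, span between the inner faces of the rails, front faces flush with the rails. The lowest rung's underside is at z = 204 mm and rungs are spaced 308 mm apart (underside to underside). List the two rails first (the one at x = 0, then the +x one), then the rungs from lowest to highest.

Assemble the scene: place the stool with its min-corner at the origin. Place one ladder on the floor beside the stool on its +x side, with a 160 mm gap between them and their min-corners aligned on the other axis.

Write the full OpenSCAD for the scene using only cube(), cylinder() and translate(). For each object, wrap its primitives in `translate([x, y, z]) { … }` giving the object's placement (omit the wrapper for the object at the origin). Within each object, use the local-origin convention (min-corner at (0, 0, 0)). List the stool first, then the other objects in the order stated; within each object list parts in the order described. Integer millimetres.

translate([0, 0, 376]) cube([312, 308, 25]);
cube([46, 46, 376]);
translate([266, 0, 0]) cube([46, 46, 376]);
translate([0, 262, 0]) cube([46, 46, 376]);
translate([266, 262, 0]) cube([46, 46, 376]);
translate([472, 0, 0]) {
  cube([42, 51, 2253]);
  translate([362, 0, 0]) cube([42, 51, 2253]);
  translate([42, 0, 204]) cube([320, 51, 20]);
  translate([42, 0, 512]) cube([320, 51, 20]);
  translate([42, 0, 820]) cube([320, 51, 20]);
  translate([42, 0, 1128]) cube([320, 51, 20]);
  translate([42, 0, 1436]) cube([320, 51, 20]);
  translate([42, 0, 1744]) cube([320, 51, 20]);
  translate([42, 0, 2052]) cube([320, 51, 20]);
}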